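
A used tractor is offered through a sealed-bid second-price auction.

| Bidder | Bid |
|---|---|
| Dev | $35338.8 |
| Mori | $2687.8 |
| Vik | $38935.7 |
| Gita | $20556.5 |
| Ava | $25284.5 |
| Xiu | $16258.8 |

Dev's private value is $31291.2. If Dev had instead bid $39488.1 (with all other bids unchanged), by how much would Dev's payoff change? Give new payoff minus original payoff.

The highest bid among the other bidders is $38935.7; Dev's bid doesn't change that.
Original bid $35338.8: Dev is not highest (top rival bid is $38935.7); payoff $0.
Alternative bid $39488.1: Dev is highest, pays the top rival bid $38935.7; payoff $31291.2 − $38935.7 = −$7644.5.
Change in payoff = −$7644.5 − ($0) = −$7644.5.

−$7644.5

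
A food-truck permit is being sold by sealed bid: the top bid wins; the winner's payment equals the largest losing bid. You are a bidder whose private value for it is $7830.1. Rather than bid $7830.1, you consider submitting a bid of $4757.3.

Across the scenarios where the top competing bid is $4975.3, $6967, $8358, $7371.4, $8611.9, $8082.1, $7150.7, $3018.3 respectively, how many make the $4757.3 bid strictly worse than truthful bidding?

The deviation hurts exactly when the highest competing bid lies strictly between $4757.3 and $7830.1 — underbidding then forfeits a profitable win.
$4975.3: inside the interval → strictly worse (loss $2854.8).
$6967: inside the interval → strictly worse (loss $863.1).
$8358: above both → same outcome either way.
$7371.4: inside the interval → strictly worse (loss $458.7).
$8611.9: above both → same outcome either way.
$8082.1: above both → same outcome either way.
$7150.7: inside the interval → strictly worse (loss $679.4).
$3018.3: below both → same outcome either way.
Count: 4.

4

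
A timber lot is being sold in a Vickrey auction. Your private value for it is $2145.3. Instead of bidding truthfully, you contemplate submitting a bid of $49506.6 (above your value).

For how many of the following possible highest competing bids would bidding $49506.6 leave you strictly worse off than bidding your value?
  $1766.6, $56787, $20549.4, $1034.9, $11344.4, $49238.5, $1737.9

3

The deviation hurts exactly when the highest competing bid lies strictly between $2145.3 and $49506.6 — overbidding then wins at a price above your value.
$1766.6: below both → same outcome either way.
$56787: above both → same outcome either way.
$20549.4: inside the interval → strictly worse (loss $18404.1).
$1034.9: below both → same outcome either way.
$11344.4: inside the interval → strictly worse (loss $9199.1).
$49238.5: inside the interval → strictly worse (loss $47093.2).
$1737.9: below both → same outcome either way.
Count: 3.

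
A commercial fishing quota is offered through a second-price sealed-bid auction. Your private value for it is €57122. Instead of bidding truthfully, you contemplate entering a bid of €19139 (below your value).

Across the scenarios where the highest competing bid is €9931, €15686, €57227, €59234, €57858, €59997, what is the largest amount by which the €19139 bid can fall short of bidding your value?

€9931: same outcome either way → loss €0.
€15686: same outcome either way → loss €0.
€57227: same outcome either way → loss €0.
€59234: same outcome either way → loss €0.
€57858: same outcome either way → loss €0.
€59997: same outcome either way → loss €0.
Maximum loss: €0.

€0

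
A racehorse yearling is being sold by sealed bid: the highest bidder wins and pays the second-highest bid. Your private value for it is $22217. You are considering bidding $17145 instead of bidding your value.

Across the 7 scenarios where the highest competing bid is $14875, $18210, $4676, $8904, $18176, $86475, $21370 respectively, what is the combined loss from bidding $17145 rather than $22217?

$8895

The deviation costs you only when the competing bid falls strictly between $17145 and $22217; elsewhere both bids give the same outcome.
$14875: outcomes coincide → loss $0.
$18210: truthful payoff $4007, deviation payoff $0 → loss $4007.
$4676: outcomes coincide → loss $0.
$8904: outcomes coincide → loss $0.
$18176: truthful payoff $4041, deviation payoff $0 → loss $4041.
$86475: outcomes coincide → loss $0.
$21370: truthful payoff $847, deviation payoff $0 → loss $847.
Total loss = $4007 + $4041 + $847 = $8895.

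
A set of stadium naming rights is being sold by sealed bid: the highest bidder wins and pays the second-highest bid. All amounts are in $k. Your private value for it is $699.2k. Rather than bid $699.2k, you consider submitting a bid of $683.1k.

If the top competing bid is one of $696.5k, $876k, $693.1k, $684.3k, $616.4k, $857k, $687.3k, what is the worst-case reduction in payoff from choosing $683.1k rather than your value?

$14.9k

$696.5k: truthful gives $2.7k, deviation gives $0k → loss $2.7k.
$876k: same outcome either way → loss $0k.
$693.1k: truthful gives $6.1k, deviation gives $0k → loss $6.1k.
$684.3k: truthful gives $14.9k, deviation gives $0k → loss $14.9k.
$616.4k: same outcome either way → loss $0k.
$857k: same outcome either way → loss $0k.
$687.3k: truthful gives $11.9k, deviation gives $0k → loss $11.9k.
Maximum loss: $14.9k.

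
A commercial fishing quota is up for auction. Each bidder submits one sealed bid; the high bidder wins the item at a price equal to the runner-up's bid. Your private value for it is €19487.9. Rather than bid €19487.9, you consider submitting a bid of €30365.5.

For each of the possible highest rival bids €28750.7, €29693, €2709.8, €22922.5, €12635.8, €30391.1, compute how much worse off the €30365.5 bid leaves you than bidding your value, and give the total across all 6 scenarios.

€22902.5

The deviation costs you only when the competing bid falls strictly between €19487.9 and €30365.5; elsewhere both bids give the same outcome.
€28750.7: truthful payoff €0, deviation payoff −€9262.8 → loss €9262.8.
€29693: truthful payoff €0, deviation payoff −€10205.1 → loss €10205.1.
€2709.8: outcomes coincide → loss €0.
€22922.5: truthful payoff €0, deviation payoff −€3434.6 → loss €3434.6.
€12635.8: outcomes coincide → loss €0.
€30391.1: outcomes coincide → loss €0.
Total loss = €9262.8 + €10205.1 + €3434.6 = €22902.5.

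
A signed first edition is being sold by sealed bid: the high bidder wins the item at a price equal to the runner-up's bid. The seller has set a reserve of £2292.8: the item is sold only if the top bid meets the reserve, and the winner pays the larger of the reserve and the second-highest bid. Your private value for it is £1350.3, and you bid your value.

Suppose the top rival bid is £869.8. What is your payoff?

Your bid £1350.3 is the highest bid but falls below the reserve £2292.8, so the item goes unsold. Payoff £0.

£0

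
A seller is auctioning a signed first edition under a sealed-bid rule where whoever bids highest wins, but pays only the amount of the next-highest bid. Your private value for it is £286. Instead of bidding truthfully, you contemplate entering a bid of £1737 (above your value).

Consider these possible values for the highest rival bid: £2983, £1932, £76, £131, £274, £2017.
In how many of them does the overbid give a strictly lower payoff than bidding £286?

The deviation hurts exactly when the highest competing bid lies strictly between £286 and £1737 — overbidding then wins at a price above your value.
£2983: above both → same outcome either way.
£1932: above both → same outcome either way.
£76: below both → same outcome either way.
£131: below both → same outcome either way.
£274: below both → same outcome either way.
£2017: above both → same outcome either way.
Count: 0.

0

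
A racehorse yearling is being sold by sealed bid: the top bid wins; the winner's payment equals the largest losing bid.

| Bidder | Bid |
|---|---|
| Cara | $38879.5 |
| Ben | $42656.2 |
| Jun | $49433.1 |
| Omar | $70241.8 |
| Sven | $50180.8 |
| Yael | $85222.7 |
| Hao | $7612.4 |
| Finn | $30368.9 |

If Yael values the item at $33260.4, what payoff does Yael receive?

Highest bid: Yael at $85222.7, so Yael wins.
Second-highest bid: Omar at $70241.8 — that is the price the winner pays.
Yael's payoff = value − price = $33260.4 − $70241.8 = −$36981.4.

−$36981.4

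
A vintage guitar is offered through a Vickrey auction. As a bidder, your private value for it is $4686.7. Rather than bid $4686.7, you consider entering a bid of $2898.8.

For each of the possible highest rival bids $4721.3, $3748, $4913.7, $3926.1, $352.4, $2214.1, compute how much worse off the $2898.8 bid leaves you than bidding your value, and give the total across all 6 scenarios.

The deviation costs you only when the competing bid falls strictly between $2898.8 and $4686.7; elsewhere both bids give the same outcome.
$4721.3: outcomes coincide → loss $0.
$3748: truthful payoff $938.7, deviation payoff $0 → loss $938.7.
$4913.7: outcomes coincide → loss $0.
$3926.1: truthful payoff $760.6, deviation payoff $0 → loss $760.6.
$352.4: outcomes coincide → loss $0.
$2214.1: outcomes coincide → loss $0.
Total loss = $938.7 + $760.6 = $1699.3.
Truthful bidding weakly dominates here: raising your bid can only win items priced above your value, and lowering it can only forfeit items priced below.

$1699.3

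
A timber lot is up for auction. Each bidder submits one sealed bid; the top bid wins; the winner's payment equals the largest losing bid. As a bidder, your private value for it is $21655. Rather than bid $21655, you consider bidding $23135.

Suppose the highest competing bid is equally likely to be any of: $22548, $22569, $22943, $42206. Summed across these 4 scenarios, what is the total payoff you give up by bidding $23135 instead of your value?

The deviation costs you only when the competing bid falls strictly between $21655 and $23135; elsewhere both bids give the same outcome.
$22548: truthful payoff $0, deviation payoff −$893 → loss $893.
$22569: truthful payoff $0, deviation payoff −$914 → loss $914.
$22943: truthful payoff $0, deviation payoff −$1288 → loss $1288.
$42206: outcomes coincide → loss $0.
Total loss = $893 + $914 + $1288 = $3095.
Because the price is fixed by the runner-up's bid, deviating from your value can only change a good outcome into a bad one — never the reverse.

$3095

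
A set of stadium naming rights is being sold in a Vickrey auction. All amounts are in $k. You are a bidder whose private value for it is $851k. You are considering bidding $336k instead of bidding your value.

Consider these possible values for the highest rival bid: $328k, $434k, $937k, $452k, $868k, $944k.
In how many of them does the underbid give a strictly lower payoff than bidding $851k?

The deviation hurts exactly when the highest competing bid lies strictly between $336k and $851k — underbidding then forfeits a profitable win.
$328k: below both → same outcome either way.
$434k: inside the interval → strictly worse (loss $417k).
$937k: above both → same outcome either way.
$452k: inside the interval → strictly worse (loss $399k).
$868k: above both → same outcome either way.
$944k: above both → same outcome either way.
Count: 2.

2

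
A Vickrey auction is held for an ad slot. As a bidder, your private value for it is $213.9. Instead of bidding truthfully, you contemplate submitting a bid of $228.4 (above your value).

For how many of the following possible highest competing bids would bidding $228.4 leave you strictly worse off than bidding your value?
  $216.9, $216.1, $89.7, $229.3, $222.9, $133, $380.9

3

The deviation hurts exactly when the highest competing bid lies strictly between $213.9 and $228.4 — overbidding then wins at a price above your value.
$216.9: inside the interval → strictly worse (loss $3).
$216.1: inside the interval → strictly worse (loss $2.2).
$89.7: below both → same outcome either way.
$229.3: above both → same outcome either way.
$222.9: inside the interval → strictly worse (loss $9).
$133: below both → same outcome either way.
$380.9: above both → same outcome either way.
Count: 3.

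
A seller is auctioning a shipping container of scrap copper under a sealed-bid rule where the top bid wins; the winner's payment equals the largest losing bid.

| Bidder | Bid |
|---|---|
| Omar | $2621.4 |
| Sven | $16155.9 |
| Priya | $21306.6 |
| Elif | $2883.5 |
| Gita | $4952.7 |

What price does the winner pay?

$16155.9

Highest bid: Priya at $21306.6, so Priya wins.
Second-highest bid: Sven at $16155.9 — that is the price the winner pays.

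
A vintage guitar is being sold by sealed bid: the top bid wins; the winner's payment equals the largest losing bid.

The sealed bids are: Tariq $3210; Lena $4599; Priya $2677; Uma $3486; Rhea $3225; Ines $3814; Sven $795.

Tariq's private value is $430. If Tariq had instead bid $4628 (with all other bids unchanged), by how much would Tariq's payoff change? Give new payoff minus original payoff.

The highest bid among the other bidders is $4599; Tariq's bid doesn't change that.
Original bid $3210: Tariq is not highest (top rival bid is $4599); payoff $0.
Alternative bid $4628: Tariq is highest, pays the top rival bid $4599; payoff $430 − $4599 = −$4169.
Change in payoff = −$4169 − ($0) = −$4169.

−$4169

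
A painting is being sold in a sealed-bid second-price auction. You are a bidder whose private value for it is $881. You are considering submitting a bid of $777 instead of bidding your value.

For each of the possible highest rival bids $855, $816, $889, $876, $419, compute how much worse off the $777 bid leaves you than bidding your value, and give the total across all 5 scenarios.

$96

The deviation costs you only when the competing bid falls strictly between $777 and $881; elsewhere both bids give the same outcome.
$855: truthful payoff $26, deviation payoff $0 → loss $26.
$816: truthful payoff $65, deviation payoff $0 → loss $65.
$889: outcomes coincide → loss $0.
$876: truthful payoff $5, deviation payoff $0 → loss $5.
$419: outcomes coincide → loss $0.
Total loss = $26 + $65 + $5 = $96.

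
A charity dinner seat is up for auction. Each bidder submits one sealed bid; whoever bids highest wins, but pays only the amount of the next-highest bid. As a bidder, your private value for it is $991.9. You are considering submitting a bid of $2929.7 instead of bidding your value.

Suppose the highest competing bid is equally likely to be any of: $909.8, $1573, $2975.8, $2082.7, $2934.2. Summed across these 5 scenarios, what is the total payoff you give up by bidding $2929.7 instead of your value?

The deviation costs you only when the competing bid falls strictly between $991.9 and $2929.7; elsewhere both bids give the same outcome.
$909.8: outcomes coincide → loss $0.
$1573: truthful payoff $0, deviation payoff −$581.1 → loss $581.1.
$2975.8: outcomes coincide → loss $0.
$2082.7: truthful payoff $0, deviation payoff −$1090.8 → loss $1090.8.
$2934.2: outcomes coincide → loss $0.
Total loss = $581.1 + $1090.8 = $1671.9.

$1671.9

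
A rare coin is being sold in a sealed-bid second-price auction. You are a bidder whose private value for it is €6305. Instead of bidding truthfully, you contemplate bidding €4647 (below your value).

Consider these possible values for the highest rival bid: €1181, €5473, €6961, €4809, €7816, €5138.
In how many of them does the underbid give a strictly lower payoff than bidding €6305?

The deviation hurts exactly when the highest competing bid lies strictly between €4647 and €6305 — underbidding then forfeits a profitable win.
€1181: below both → same outcome either way.
€5473: inside the interval → strictly worse (loss €832).
€6961: above both → same outcome either way.
€4809: inside the interval → strictly worse (loss €1496).
€7816: above both → same outcome either way.
€5138: inside the interval → strictly worse (loss €1167).
Count: 3.

3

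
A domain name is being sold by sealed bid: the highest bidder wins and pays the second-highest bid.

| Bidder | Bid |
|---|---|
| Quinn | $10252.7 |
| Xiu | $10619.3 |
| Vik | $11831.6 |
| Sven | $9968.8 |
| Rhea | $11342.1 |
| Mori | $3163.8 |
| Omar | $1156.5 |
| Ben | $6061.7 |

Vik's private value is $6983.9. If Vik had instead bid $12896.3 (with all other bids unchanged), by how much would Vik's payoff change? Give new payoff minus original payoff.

The highest bid among the other bidders is $11342.1; Vik's bid doesn't change that.
Original bid $11831.6: Vik is highest, pays the top rival bid $11342.1; payoff $6983.9 − $11342.1 = −$4358.2.
Alternative bid $12896.3: Vik is highest, pays the top rival bid $11342.1; payoff $6983.9 − $11342.1 = −$4358.2.
Change in payoff = −$4358.2 − (−$4358.2) = $0.

$0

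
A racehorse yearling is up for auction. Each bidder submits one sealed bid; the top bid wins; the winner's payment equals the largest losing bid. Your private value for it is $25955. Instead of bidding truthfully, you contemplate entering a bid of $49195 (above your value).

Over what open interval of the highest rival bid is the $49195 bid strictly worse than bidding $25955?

If the competing bid is below $25955, both bids win at the same price — no difference.
If it is above $49195, both bids lose — no difference.
If it lies strictly between $25955 and $49195, bidding your value loses (payoff 0) while bidding $49195 wins at a price above your value (payoff negative).
So the deviation strictly hurts on the open interval ($25955, $49195).

($25955, $49195)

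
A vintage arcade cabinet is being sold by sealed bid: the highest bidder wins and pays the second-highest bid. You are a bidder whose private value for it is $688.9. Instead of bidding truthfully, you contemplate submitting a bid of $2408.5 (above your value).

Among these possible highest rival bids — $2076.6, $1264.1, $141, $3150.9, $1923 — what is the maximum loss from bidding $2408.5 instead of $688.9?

$1387.7

$2076.6: truthful gives $0, deviation gives −$1387.7 → loss $1387.7.
$1264.1: truthful gives $0, deviation gives −$575.2 → loss $575.2.
$141: same outcome either way → loss $0.
$3150.9: same outcome either way → loss $0.
$1923: truthful gives $0, deviation gives −$1234.1 → loss $1234.1.
Maximum loss: $1387.7.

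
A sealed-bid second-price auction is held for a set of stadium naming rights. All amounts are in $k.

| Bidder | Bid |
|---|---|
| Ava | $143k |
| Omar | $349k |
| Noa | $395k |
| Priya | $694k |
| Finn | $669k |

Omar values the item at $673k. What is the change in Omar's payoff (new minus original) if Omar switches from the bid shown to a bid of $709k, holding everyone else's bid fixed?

The highest bid among the other bidders is $694k; Omar's bid doesn't change that.
Original bid $349k: Omar is not highest (top rival bid is $694k); payoff $0k.
Alternative bid $709k: Omar is highest, pays the top rival bid $694k; payoff $673k − $694k = −$21k.
Change in payoff = −$21k − ($0k) = −$21k.

−$21k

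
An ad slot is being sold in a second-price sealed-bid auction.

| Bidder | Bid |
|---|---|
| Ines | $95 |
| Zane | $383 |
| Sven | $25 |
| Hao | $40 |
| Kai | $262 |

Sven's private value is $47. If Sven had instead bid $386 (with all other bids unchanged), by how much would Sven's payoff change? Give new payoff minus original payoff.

The highest bid among the other bidders is $383; Sven's bid doesn't change that.
Original bid $25: Sven is not highest (top rival bid is $383); payoff $0.
Alternative bid $386: Sven is highest, pays the top rival bid $383; payoff $47 − $383 = −$336.
Change in payoff = −$336 − ($0) = −$336.

−$336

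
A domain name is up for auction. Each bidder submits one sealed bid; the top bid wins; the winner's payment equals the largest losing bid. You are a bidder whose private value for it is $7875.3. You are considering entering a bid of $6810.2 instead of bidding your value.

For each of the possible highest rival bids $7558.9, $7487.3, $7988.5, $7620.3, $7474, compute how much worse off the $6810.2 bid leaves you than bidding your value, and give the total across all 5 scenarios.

The deviation costs you only when the competing bid falls strictly between $6810.2 and $7875.3; elsewhere both bids give the same outcome.
$7558.9: truthful payoff $316.4, deviation payoff $0 → loss $316.4.
$7487.3: truthful payoff $388, deviation payoff $0 → loss $388.
$7988.5: outcomes coincide → loss $0.
$7620.3: truthful payoff $255, deviation payoff $0 → loss $255.
$7474: truthful payoff $401.3, deviation payoff $0 → loss $401.3.
Total loss = $316.4 + $388 + $255 + $401.3 = $1360.7.

$1360.7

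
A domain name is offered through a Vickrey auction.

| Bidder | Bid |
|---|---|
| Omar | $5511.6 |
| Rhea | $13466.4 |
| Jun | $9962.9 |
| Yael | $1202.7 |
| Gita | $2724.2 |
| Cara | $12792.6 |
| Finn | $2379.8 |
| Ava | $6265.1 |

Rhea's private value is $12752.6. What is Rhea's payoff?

Highest bid: Rhea at $13466.4, so Rhea wins.
Second-highest bid: Cara at $12792.6 — that is the price the winner pays.
Rhea's payoff = value − price = $12752.6 − $12792.6 = −$40.

−$40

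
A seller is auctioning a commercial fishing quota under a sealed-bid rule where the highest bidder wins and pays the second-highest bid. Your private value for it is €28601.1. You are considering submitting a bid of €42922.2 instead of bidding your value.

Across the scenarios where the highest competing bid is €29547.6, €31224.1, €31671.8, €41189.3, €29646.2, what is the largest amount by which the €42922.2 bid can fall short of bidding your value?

€12588.2

€29547.6: truthful gives €0, deviation gives −€946.5 → loss €946.5.
€31224.1: truthful gives €0, deviation gives −€2623 → loss €2623.
€31671.8: truthful gives €0, deviation gives −€3070.7 → loss €3070.7.
€41189.3: truthful gives €0, deviation gives −€12588.2 → loss €12588.2.
€29646.2: truthful gives €0, deviation gives −€1045.1 → loss €1045.1.
Maximum loss: €12588.2.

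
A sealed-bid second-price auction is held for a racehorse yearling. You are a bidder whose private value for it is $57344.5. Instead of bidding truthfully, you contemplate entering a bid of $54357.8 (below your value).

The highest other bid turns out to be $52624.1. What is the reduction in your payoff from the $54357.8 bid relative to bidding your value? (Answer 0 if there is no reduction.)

$0

Bidding your value $57344.5: you win (since $57344.5 > $52624.1) and pay $52624.1. Payoff $4720.4.
Bidding $54357.8: you win and pay $52624.1. Payoff $57344.5 − $52624.1 = $4720.4.
Difference = $4720.4 − $4720.4 = $0; both bids lead to the same outcome because the competing bid is below both your value and your alternative bid.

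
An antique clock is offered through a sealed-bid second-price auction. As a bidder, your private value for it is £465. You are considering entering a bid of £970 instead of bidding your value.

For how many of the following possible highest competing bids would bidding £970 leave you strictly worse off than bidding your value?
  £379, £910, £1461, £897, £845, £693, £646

The deviation hurts exactly when the highest competing bid lies strictly between £465 and £970 — overbidding then wins at a price above your value.
£379: below both → same outcome either way.
£910: inside the interval → strictly worse (loss £445).
£1461: above both → same outcome either way.
£897: inside the interval → strictly worse (loss £432).
£845: inside the interval → strictly worse (loss £380).
£693: inside the interval → strictly worse (loss £228).
£646: inside the interval → strictly worse (loss £181).
Count: 5.

5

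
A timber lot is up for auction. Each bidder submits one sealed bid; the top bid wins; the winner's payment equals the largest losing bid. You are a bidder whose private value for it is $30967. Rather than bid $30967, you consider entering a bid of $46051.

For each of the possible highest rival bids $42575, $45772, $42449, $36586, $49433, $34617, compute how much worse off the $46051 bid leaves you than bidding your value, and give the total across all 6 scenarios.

$47164

The deviation costs you only when the competing bid falls strictly between $30967 and $46051; elsewhere both bids give the same outcome.
$42575: truthful payoff $0, deviation payoff −$11608 → loss $11608.
$45772: truthful payoff $0, deviation payoff −$14805 → loss $14805.
$42449: truthful payoff $0, deviation payoff −$11482 → loss $11482.
$36586: truthful payoff $0, deviation payoff −$5619 → loss $5619.
$49433: outcomes coincide → loss $0.
$34617: truthful payoff $0, deviation payoff −$3650 → loss $3650.
Total loss = $11608 + $14805 + $11482 + $5619 + $3650 = $47164.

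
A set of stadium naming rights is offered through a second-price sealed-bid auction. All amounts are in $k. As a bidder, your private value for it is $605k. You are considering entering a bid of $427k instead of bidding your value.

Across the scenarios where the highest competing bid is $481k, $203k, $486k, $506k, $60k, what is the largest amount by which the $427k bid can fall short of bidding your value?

$481k: truthful gives $124k, deviation gives $0k → loss $124k.
$203k: same outcome either way → loss $0k.
$486k: truthful gives $119k, deviation gives $0k → loss $119k.
$506k: truthful gives $99k, deviation gives $0k → loss $99k.
$60k: same outcome either way → loss $0k.
Maximum loss: $124k.

$124k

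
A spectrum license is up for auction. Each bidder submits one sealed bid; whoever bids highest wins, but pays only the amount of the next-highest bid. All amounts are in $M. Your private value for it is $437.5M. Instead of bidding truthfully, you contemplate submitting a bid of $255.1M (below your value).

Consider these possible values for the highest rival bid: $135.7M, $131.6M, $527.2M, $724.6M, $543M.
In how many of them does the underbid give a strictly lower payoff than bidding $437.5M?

0

The deviation hurts exactly when the highest competing bid lies strictly between $255.1M and $437.5M — underbidding then forfeits a profitable win.
$135.7M: below both → same outcome either way.
$131.6M: below both → same outcome either way.
$527.2M: above both → same outcome either way.
$724.6M: above both → same outcome either way.
$543M: above both → same outcome either way.
Count: 0.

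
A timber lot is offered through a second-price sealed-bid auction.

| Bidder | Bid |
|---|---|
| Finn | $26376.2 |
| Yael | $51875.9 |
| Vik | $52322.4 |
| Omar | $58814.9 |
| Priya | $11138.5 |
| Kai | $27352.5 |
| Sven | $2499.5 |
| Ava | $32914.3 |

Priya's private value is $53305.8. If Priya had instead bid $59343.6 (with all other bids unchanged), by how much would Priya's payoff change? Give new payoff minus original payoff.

−$5509.1

The highest bid among the other bidders is $58814.9; Priya's bid doesn't change that.
Original bid $11138.5: Priya is not highest (top rival bid is $58814.9); payoff $0.
Alternative bid $59343.6: Priya is highest, pays the top rival bid $58814.9; payoff $53305.8 − $58814.9 = −$5509.1.
Change in payoff = −$5509.1 − ($0) = −$5509.1.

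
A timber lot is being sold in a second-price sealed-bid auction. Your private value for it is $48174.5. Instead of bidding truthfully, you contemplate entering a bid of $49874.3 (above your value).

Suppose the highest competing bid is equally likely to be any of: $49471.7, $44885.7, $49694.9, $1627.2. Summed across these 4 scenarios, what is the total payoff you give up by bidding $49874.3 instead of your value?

$2817.6

The deviation costs you only when the competing bid falls strictly between $48174.5 and $49874.3; elsewhere both bids give the same outcome.
$49471.7: truthful payoff $0, deviation payoff −$1297.2 → loss $1297.2.
$44885.7: outcomes coincide → loss $0.
$49694.9: truthful payoff $0, deviation payoff −$1520.4 → loss $1520.4.
$1627.2: outcomes coincide → loss $0.
Total loss = $1297.2 + $1520.4 = $2817.6.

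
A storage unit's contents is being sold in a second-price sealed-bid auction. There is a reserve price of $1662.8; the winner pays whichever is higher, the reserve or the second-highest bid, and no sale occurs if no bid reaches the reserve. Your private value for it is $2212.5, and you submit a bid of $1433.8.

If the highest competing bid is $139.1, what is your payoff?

$0

Your bid $1433.8 is the highest bid but falls below the reserve $1662.8, so the item goes unsold. Payoff $0.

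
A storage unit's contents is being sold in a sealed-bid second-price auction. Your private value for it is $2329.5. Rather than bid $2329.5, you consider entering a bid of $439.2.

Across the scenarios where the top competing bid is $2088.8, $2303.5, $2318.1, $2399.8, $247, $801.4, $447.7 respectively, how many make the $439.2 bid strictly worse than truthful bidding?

5

The deviation hurts exactly when the highest competing bid lies strictly between $439.2 and $2329.5 — underbidding then forfeits a profitable win.
$2088.8: inside the interval → strictly worse (loss $240.7).
$2303.5: inside the interval → strictly worse (loss $26).
$2318.1: inside the interval → strictly worse (loss $11.4).
$2399.8: above both → same outcome either way.
$247: below both → same outcome either way.
$801.4: inside the interval → strictly worse (loss $1528.1).
$447.7: inside the interval → strictly worse (loss $1881.8).
Count: 5.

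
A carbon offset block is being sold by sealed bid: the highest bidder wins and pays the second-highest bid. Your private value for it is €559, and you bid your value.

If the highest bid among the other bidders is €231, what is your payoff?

€328

Your bid €559 exceeds the highest competing bid €231, so you win.
In a second-price auction the winner pays the second-highest bid, €231.
Payoff = value − price = €559 − €231 = €328.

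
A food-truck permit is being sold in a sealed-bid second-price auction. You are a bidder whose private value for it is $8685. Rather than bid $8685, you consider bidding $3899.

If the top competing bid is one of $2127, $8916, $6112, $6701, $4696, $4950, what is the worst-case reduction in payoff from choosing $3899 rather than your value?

$2127: same outcome either way → loss $0.
$8916: same outcome either way → loss $0.
$6112: truthful gives $2573, deviation gives $0 → loss $2573.
$6701: truthful gives $1984, deviation gives $0 → loss $1984.
$4696: truthful gives $3989, deviation gives $0 → loss $3989.
$4950: truthful gives $3735, deviation gives $0 → loss $3735.
Maximum loss: $3989.

$3989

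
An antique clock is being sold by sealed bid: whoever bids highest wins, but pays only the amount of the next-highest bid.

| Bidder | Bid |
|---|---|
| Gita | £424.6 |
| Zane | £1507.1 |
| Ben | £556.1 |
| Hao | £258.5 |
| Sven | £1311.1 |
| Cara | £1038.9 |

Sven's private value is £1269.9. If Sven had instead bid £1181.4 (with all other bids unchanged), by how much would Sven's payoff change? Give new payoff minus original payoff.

£0

The highest bid among the other bidders is £1507.1; Sven's bid doesn't change that.
Original bid £1311.1: Sven is not highest (top rival bid is £1507.1); payoff £0.
Alternative bid £1181.4: Sven is not highest (top rival bid is £1507.1); payoff £0.
Change in payoff = £0 − (£0) = £0.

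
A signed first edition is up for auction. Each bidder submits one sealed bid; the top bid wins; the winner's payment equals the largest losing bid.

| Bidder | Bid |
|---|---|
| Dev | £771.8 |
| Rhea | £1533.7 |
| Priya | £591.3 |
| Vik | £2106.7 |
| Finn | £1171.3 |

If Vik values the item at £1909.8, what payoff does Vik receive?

Highest bid: Vik at £2106.7, so Vik wins.
Second-highest bid: Rhea at £1533.7 — that is the price the winner pays.
Vik's payoff = value − price = £1909.8 − £1533.7 = £376.1.

£376.1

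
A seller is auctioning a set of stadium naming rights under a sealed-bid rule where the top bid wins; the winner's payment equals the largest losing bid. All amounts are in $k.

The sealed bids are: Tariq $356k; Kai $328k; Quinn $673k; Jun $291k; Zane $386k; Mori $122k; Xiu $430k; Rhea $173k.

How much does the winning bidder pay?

$430k

Highest bid: Quinn at $673k, so Quinn wins.
Second-highest bid: Xiu at $430k — that is the price the winner pays.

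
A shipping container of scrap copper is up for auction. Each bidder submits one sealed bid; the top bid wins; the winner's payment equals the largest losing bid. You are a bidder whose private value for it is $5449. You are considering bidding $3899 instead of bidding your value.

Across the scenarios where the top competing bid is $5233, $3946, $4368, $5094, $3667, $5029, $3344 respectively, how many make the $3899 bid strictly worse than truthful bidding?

5

The deviation hurts exactly when the highest competing bid lies strictly between $3899 and $5449 — underbidding then forfeits a profitable win.
$5233: inside the interval → strictly worse (loss $216).
$3946: inside the interval → strictly worse (loss $1503).
$4368: inside the interval → strictly worse (loss $1081).
$5094: inside the interval → strictly worse (loss $355).
$3667: below both → same outcome either way.
$5029: inside the interval → strictly worse (loss $420).
$3344: below both → same outcome either way.
Count: 5.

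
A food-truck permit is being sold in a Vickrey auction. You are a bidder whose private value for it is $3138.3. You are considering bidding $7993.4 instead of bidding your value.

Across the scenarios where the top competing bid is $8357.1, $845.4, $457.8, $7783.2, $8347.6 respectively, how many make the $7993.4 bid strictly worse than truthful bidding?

1

The deviation hurts exactly when the highest competing bid lies strictly between $3138.3 and $7993.4 — overbidding then wins at a price above your value.
$8357.1: above both → same outcome either way.
$845.4: below both → same outcome either way.
$457.8: below both → same outcome either way.
$7783.2: inside the interval → strictly worse (loss $4644.9).
$8347.6: above both → same outcome either way.
Count: 1.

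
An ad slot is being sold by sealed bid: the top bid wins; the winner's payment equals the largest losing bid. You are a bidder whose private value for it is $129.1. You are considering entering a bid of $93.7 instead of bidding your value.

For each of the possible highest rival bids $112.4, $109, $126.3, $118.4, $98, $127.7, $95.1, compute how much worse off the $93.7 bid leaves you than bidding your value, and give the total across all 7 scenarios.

The deviation costs you only when the competing bid falls strictly between $93.7 and $129.1; elsewhere both bids give the same outcome.
$112.4: truthful payoff $16.7, deviation payoff $0 → loss $16.7.
$109: truthful payoff $20.1, deviation payoff $0 → loss $20.1.
$126.3: truthful payoff $2.8, deviation payoff $0 → loss $2.8.
$118.4: truthful payoff $10.7, deviation payoff $0 → loss $10.7.
$98: truthful payoff $31.1, deviation payoff $0 → loss $31.1.
$127.7: truthful payoff $1.4, deviation payoff $0 → loss $1.4.
$95.1: truthful payoff $34, deviation payoff $0 → loss $34.
Total loss = $16.7 + $20.1 + $2.8 + $10.7 + $31.1 + $1.4 + $34 = $116.8.

$116.8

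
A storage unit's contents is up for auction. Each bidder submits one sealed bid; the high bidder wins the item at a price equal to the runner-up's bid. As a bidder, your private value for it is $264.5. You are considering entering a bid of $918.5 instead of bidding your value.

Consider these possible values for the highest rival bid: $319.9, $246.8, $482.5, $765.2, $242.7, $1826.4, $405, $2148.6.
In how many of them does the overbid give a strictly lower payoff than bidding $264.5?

4

The deviation hurts exactly when the highest competing bid lies strictly between $264.5 and $918.5 — overbidding then wins at a price above your value.
$319.9: inside the interval → strictly worse (loss $55.4).
$246.8: below both → same outcome either way.
$482.5: inside the interval → strictly worse (loss $218).
$765.2: inside the interval → strictly worse (loss $500.7).
$242.7: below both → same outcome either way.
$1826.4: above both → same outcome either way.
$405: inside the interval → strictly worse (loss $140.5).
$2148.6: above both → same outcome either way.
Count: 4.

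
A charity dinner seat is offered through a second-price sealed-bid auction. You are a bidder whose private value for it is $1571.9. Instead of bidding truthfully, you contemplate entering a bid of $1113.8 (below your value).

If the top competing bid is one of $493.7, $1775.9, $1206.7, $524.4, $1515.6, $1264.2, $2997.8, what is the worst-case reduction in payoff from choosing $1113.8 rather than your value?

$493.7: same outcome either way → loss $0.
$1775.9: same outcome either way → loss $0.
$1206.7: truthful gives $365.2, deviation gives $0 → loss $365.2.
$524.4: same outcome either way → loss $0.
$1515.6: truthful gives $56.3, deviation gives $0 → loss $56.3.
$1264.2: truthful gives $307.7, deviation gives $0 → loss $307.7.
$2997.8: same outcome either way → loss $0.
Maximum loss: $365.2.

$365.2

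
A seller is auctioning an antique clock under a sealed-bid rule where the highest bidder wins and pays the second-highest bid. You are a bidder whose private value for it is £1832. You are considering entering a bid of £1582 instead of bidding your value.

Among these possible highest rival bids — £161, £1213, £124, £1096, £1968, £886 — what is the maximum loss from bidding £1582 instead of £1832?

£161: same outcome either way → loss £0.
£1213: same outcome either way → loss £0.
£124: same outcome either way → loss £0.
£1096: same outcome either way → loss £0.
£1968: same outcome either way → loss £0.
£886: same outcome either way → loss £0.
Maximum loss: £0.

£0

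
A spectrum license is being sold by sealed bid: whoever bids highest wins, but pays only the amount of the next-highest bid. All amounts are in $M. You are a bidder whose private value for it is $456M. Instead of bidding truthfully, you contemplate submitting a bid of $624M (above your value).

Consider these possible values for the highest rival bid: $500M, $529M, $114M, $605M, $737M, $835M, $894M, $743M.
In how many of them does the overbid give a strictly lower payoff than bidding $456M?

The deviation hurts exactly when the highest competing bid lies strictly between $456M and $624M — overbidding then wins at a price above your value.
$500M: inside the interval → strictly worse (loss $44M).
$529M: inside the interval → strictly worse (loss $73M).
$114M: below both → same outcome either way.
$605M: inside the interval → strictly worse (loss $149M).
$737M: above both → same outcome either way.
$835M: above both → same outcome either way.
$894M: above both → same outcome either way.
$743M: above both → same outcome either way.
Count: 3.

3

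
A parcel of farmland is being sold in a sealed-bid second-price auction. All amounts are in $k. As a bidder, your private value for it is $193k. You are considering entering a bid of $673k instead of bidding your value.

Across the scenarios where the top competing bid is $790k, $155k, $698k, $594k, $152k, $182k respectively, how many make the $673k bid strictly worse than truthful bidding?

1

The deviation hurts exactly when the highest competing bid lies strictly between $193k and $673k — overbidding then wins at a price above your value.
$790k: above both → same outcome either way.
$155k: below both → same outcome either way.
$698k: above both → same outcome either way.
$594k: inside the interval → strictly worse (loss $401k).
$152k: below both → same outcome either way.
$182k: below both → same outcome either way.
Count: 1.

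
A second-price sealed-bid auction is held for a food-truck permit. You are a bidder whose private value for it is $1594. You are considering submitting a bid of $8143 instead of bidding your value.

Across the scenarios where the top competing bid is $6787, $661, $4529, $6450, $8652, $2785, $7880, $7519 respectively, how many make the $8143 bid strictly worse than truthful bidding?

The deviation hurts exactly when the highest competing bid lies strictly between $1594 and $8143 — overbidding then wins at a price above your value.
$6787: inside the interval → strictly worse (loss $5193).
$661: below both → same outcome either way.
$4529: inside the interval → strictly worse (loss $2935).
$6450: inside the interval → strictly worse (loss $4856).
$8652: above both → same outcome either way.
$2785: inside the interval → strictly worse (loss $1191).
$7880: inside the interval → strictly worse (loss $6286).
$7519: inside the interval → strictly worse (loss $5925).
Count: 6.

6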